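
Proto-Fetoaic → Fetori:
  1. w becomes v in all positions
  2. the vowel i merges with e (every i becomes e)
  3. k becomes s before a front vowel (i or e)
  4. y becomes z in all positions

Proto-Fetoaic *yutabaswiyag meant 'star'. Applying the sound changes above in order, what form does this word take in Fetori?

zutabasvezag

Fetori: start from *yutabaswiyag.
  rule 1 (unconditioned shift): yutabaswiyag → yutabasviyag
  rule 2 (vowel merger): yutabasviyag → yutabasveyag
  rule 3: no change — yutabasveyag
  rule 4 (unconditioned shift): yutabasveyag → zutabasvezag
  ⇒ Fetori zutabasvezag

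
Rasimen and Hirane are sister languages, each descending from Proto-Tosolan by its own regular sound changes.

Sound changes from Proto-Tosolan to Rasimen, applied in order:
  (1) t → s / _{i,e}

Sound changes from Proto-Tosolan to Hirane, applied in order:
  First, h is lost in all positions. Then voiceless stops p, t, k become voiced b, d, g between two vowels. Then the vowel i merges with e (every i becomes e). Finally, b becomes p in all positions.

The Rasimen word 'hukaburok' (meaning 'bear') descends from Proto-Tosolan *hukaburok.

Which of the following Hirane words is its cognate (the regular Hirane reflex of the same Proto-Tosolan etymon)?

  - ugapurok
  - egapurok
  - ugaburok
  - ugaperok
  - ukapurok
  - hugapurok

Hirane: *hukaburok
  hukaburok → ukaburok   [h-loss]
  ukaburok → ugaburok   [intervocalic voicing]
  ugaburok (rule 3 does not apply)
  ugaburok → ugapurok   [unconditioned shift]
  giving Hirane ugapurok.
The other candidates each miss or misapply at least one Hirane change.

ugapurok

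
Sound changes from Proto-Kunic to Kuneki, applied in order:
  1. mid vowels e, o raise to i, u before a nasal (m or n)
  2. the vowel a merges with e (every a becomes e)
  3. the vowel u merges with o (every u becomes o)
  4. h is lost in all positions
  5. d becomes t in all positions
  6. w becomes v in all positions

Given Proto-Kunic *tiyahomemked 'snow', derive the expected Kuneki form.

Kuneki: *tiyahomemked
  tiyahomemked → tiyahumimked   [pre-nasal raising]
  tiyahumimked → tiyehumimked   [vowel merger]
  tiyehumimked → tiyehomimked   [vowel merger]
  tiyehomimked → tiyeomimked   [h-loss]
  tiyeomimked → tiyeomimket   [unconditioned shift]
  tiyeomimket (rule 6 does not apply)
  giving Kuneki tiyeomimket.

tiyeomimket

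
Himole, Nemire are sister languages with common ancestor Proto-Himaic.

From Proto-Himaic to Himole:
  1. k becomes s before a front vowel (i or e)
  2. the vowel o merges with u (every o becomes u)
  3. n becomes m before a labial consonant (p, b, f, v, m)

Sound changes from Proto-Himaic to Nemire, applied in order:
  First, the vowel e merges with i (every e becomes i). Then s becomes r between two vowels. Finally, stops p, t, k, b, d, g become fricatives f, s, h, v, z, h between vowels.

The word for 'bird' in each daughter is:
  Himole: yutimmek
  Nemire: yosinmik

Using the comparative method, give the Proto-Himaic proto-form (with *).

*yotinmek

Position 7: Himole has e, Nemire has i. Himole preserves e here (none of its changes turn any other segment into e), so the proto-segment is *e.
Position 5: Himole has m, Nemire has n. Nemire preserves n here (none of its changes turn any other segment into n), so the proto-segment is *n.
Verify the candidate proto-form against each daughter:
Himole: *yotinmek > yutinmek > yutimmek  (by vowel merger, nasal place assimilation)
Nemire: *yotinmek > yotinmik > yosinmik  (by vowel merger, intervocalic lenition)
Only *yotinmek yields all of Himole yutimmek, Nemire yosinmik.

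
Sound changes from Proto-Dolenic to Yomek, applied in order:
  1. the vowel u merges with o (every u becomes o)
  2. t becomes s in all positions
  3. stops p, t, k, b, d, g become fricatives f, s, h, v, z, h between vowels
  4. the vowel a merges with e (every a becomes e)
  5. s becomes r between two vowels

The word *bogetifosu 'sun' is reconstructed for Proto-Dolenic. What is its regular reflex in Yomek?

boheriforo

Yomek: *bogetifosu
  bogetifosu → bogetifoso   [vowel merger]
  bogetifoso → bogesifoso   [unconditioned shift]
  bogesifoso → bohesifoso   [intervocalic lenition]
  bohesifoso (rule 4 does not apply)
  bohesifoso → boheriforo   [rhotacism]
  giving Yomek boheriforo.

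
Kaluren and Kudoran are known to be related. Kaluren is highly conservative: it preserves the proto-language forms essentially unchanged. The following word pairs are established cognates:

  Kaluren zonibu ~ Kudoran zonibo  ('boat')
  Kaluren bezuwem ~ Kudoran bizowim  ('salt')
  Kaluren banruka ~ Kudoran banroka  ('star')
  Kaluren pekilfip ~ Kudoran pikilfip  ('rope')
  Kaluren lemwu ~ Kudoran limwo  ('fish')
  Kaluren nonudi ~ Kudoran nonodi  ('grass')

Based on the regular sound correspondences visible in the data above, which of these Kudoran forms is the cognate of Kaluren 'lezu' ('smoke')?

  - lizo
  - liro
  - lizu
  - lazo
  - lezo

lizo

bezuwem ~ bizowim, pekilfip ~ pikilfip — Kaluren e corresponds to Kudoran i after a consonant, before a consonant other than r, m, n, p, b, f, v.
zonibu ~ zonibo, lemwu ~ limwo — Kaluren u corresponds to Kudoran o word-finally.
Applying these to Kaluren 'lezu':
  lezu → lizu   (e→i after a consonant, before a consonant other than r, m, n, p, b, f, v)
  lizu → lizo   (u→o word-finally)
So the Kudoran cognate is 'lizo'.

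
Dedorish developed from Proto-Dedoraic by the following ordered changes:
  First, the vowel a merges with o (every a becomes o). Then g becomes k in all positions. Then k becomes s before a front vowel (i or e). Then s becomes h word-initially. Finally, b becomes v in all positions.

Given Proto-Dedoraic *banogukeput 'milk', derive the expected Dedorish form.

Dedorish: start from *banogukeput.
  rule 1 (vowel merger): banogukeput → bonogukeput
  rule 2 (unconditioned shift): bonogukeput → bonokukeput
  rule 3 (palatalisation): bonokukeput → bonokuseput
  rule 4: no change — bonokuseput
  rule 5 (unconditioned shift): bonokuseput → vonokuseput
  ⇒ Dedorish vonokuseput

vonokuseput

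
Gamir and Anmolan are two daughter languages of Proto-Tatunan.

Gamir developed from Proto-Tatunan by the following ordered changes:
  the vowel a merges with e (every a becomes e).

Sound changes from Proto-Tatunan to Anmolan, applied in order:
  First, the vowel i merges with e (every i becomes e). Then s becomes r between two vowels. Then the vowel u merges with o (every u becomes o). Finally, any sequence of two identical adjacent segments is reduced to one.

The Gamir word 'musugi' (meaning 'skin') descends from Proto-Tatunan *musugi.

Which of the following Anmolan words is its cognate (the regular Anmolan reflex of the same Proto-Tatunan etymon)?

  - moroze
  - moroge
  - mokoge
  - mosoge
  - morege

moroge

Anmolan: *musugi > musuge > muruge > moroge  (by vowel merger, rhotacism, vowel merger)
Among the options, 'moroge' alone shows every Anmolan change applied in order.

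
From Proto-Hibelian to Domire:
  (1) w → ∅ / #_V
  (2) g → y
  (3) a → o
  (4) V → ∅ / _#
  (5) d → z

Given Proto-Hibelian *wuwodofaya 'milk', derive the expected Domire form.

uwozofoy

Domire: *wuwodofaya > uwodofaya > uwodofoyo > uwodofoy > uwozofoy  (by glide loss, vowel merger, apocope, unconditioned shift)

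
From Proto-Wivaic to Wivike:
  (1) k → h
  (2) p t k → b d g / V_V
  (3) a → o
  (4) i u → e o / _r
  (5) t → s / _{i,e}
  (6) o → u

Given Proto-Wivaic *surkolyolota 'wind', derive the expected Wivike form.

Wivike: start from *surkolyolota.
  rule 1 (unconditioned shift): surkolyolota → surholyolota
  rule 2 (intervocalic voicing): surholyolota → surholyoloda
  rule 3 (vowel merger): surholyoloda → surholyolodo
  rule 4 (pre-rhotic lowering): surholyolodo → sorholyolodo
  rule 5: no change — sorholyolodo
  rule 6 (vowel merger): sorholyolodo → surhulyuludu
  ⇒ Wivike surhulyuludu

surhulyuludu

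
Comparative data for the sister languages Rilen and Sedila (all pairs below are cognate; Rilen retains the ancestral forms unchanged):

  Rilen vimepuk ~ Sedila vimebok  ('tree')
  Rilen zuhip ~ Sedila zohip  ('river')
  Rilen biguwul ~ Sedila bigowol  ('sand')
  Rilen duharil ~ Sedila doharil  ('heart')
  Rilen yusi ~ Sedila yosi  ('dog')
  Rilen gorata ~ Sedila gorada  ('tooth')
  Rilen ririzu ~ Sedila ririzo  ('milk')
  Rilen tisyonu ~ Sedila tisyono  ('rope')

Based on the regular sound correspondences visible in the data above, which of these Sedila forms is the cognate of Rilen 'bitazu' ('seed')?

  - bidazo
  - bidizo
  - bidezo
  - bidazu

gorata ~ gorada — Rilen t corresponds to Sedila d between vowels (before a back vowel).
ririzu ~ ririzo, tisyonu ~ tisyono — Rilen u corresponds to Sedila o word-finally.
Applying these to Rilen 'bitazu':
  bitazu → bidazu   (t→d between vowels (before a back vowel))
  bidazu → bidazo   (u→o word-finally)
So the Sedila cognate is 'bidazo'.

bidazo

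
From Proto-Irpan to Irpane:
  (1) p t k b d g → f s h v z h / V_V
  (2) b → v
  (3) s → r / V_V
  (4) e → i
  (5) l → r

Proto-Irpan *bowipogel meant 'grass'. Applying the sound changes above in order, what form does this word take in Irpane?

Irpane: *bowipogel
  bowipogel → bowifohel   [intervocalic lenition]
  bowifohel → vowifohel   [unconditioned shift]
  vowifohel (rule 3 does not apply)
  vowifohel → vowifohil   [vowel merger]
  vowifohil → vowifohir   [unconditioned shift]
  giving Irpane vowifohir.

vowifohir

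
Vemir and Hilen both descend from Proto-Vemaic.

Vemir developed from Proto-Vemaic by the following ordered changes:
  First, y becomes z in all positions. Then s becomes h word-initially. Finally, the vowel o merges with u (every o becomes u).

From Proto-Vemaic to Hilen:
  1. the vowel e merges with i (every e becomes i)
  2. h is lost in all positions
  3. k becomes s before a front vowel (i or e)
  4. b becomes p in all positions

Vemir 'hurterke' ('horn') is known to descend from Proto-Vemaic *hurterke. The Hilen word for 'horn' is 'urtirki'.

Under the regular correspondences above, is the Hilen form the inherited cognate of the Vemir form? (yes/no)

Derive the expected Hilen reflex of *hurterke:
Hilen: start from *hurterke.
  rule 1 (vowel merger): hurterke → hurtirki
  rule 2 (h-loss): hurtirki → urtirki
  rule 3 (palatalisation): urtirki → urtirsi
  rule 4: no change — urtirsi
  ⇒ Hilen urtirsi
The regular Hilen reflex would be 'urtirsi', but the attested form is 'urtirki'. The correspondence is irregular, so they are not cognates (the Hilen form has a different source).

no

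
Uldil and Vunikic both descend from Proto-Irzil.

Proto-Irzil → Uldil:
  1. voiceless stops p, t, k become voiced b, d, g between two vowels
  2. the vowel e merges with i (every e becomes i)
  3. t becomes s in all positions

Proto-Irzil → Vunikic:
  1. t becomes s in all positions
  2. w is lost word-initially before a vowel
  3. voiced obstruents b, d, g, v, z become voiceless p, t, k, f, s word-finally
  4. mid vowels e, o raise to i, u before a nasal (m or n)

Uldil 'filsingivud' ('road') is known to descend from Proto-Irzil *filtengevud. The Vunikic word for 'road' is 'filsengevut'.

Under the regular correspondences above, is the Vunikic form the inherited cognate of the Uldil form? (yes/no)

Derive the expected Vunikic reflex of *filtengevud:
Vunikic: *filtengevud > filsengevud > filsengevut > filsingevut  (by unconditioned shift, final devoicing, pre-nasal raising)
The regular Vunikic reflex would be 'filsingevut', but the attested form is 'filsengevut'. The correspondence is irregular, so they are not cognates (the Vunikic form has a different source).

no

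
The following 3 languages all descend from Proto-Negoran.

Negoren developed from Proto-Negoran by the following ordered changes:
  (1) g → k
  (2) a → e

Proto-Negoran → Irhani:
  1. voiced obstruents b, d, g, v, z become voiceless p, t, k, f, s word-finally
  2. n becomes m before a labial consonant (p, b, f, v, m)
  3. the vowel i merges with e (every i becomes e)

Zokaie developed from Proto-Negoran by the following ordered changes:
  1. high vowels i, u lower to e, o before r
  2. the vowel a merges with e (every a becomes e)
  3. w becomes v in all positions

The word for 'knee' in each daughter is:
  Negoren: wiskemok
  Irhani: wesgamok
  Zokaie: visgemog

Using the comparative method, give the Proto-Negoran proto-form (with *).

Position 5: Negoren has e, Irhani has a, Zokaie has e. Irhani preserves a here (none of its changes turn any other segment into a), so the proto-segment is *a.
Position 1: Negoren has w, Irhani has w, Zokaie has v. Negoren preserves w here (none of its changes turn any other segment into w), so the proto-segment is *w.
Position 2: Negoren has i, Irhani has e, Zokaie has i. Negoren preserves i here (none of its changes turn any other segment into i), so the proto-segment is *i.
Verify the candidate proto-form against each daughter:
Negoren: start from *wisgamog.
  rule 1 (unconditioned shift): wisgamog → wiskamok
  rule 2 (vowel merger): wiskamok → wiskemok
  ⇒ Negoren wiskemok
Irhani: start from *wisgamog.
  rule 1 (final devoicing): wisgamog → wisgamok
  rule 2: no change — wisgamok
  rule 3 (vowel merger): wisgamok → wesgamok
  ⇒ Irhani wesgamok
Zokaie: *wisgamog
  wisgamog (rule 1 does not apply)
  wisgamog → wisgemog   [vowel merger]
  wisgemog → visgemog   [unconditioned shift]
  giving Zokaie visgemog.
No other proto-form is consistent with every reflex, so the reconstruction is *wisgamog.

*wisgamog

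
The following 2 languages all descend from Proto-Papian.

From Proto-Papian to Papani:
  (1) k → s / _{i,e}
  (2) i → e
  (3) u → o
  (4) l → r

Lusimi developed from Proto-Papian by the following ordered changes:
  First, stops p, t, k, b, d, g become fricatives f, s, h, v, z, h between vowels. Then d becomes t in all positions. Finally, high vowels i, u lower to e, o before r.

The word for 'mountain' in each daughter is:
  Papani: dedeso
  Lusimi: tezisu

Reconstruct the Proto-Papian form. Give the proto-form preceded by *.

*dedisu

Position 4: Papani has e, Lusimi has i. Lusimi preserves i here (none of its changes turn any other segment into i), so the proto-segment is *i.
Position 3: Papani has d, Lusimi has z. Papani preserves d here (none of its changes turn any other segment into d), so the proto-segment is *d.
Verify the candidate proto-form against each daughter:
Papani: *dedisu
  dedisu (rule 1 does not apply)
  dedisu → dedesu   [vowel merger]
  dedesu → dedeso   [vowel merger]
  dedeso (rule 4 does not apply)
  giving Papani dedeso.
Lusimi: start from *dedisu.
  rule 1 (intervocalic lenition): dedisu → dezisu
  rule 2 (unconditioned shift): dezisu → tezisu
  rule 3: no change — tezisu
  ⇒ Lusimi tezisu
No other proto-form is consistent with every reflex, so the reconstruction is *dedisu.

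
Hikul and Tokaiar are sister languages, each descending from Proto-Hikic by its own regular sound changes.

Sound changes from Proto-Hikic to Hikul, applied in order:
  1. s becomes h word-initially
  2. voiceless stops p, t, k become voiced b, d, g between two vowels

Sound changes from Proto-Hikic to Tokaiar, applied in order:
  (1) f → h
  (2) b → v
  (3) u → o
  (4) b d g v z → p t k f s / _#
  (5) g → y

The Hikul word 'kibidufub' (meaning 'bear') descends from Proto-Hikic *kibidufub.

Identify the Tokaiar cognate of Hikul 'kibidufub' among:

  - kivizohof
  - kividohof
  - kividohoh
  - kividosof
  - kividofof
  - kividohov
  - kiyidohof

kividohof

Tokaiar: *kibidufub > kibiduhub > kividuhuv > kividohov > kividohof  (by unconditioned shift, unconditioned shift, vowel merger, final devoicing)
Only 'kividohof' matches the regular Tokaiar development of *kibidufub.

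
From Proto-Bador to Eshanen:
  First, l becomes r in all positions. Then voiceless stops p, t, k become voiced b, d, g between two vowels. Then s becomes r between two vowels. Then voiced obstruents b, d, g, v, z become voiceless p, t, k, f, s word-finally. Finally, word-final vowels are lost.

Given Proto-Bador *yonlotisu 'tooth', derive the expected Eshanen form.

Eshanen: *yonlotisu > yonrotisu > yonrodisu > yonrodiru > yonrodir  (by unconditioned shift, intervocalic voicing, rhotacism, apocope)

yonrodir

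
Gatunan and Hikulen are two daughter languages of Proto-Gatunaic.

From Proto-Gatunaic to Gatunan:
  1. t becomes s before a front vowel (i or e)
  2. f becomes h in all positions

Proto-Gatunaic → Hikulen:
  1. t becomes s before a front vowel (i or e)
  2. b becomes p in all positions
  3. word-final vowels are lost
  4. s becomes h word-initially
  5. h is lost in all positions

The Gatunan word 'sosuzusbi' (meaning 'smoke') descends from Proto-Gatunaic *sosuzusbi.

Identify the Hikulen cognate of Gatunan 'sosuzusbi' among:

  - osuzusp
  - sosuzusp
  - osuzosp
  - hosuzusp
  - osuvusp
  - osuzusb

Hikulen: *sosuzusbi > sosuzuspi > sosuzusp > hosuzusp > osuzusp  (by unconditioned shift, apocope, debuccalisation, h-loss)
Only 'osuzusp' matches the regular Hikulen development of *sosuzusbi.

osuzusp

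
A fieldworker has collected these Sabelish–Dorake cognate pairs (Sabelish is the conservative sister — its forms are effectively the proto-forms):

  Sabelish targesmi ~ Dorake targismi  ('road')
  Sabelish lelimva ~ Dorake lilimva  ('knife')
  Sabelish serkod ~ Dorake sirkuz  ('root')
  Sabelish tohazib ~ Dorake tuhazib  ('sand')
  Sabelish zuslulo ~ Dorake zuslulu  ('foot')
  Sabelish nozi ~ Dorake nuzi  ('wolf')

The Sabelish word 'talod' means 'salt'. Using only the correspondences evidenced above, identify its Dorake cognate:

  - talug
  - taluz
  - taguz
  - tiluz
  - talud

taluz

serkod ~ sirkuz, tohazib ~ tuhazib — Sabelish o corresponds to Dorake u after a consonant, before a consonant other than r, m, n, p, b, f, v.
serkod ~ sirkuz — Sabelish d corresponds to Dorake z word-finally.
Applying these to Sabelish 'talod':
  talod → talud   (o→u after a consonant, before a consonant other than r, m, n, p, b, f, v)
  talud → taluz   (d→z word-finally)
So the Dorake cognate is 'taluz'.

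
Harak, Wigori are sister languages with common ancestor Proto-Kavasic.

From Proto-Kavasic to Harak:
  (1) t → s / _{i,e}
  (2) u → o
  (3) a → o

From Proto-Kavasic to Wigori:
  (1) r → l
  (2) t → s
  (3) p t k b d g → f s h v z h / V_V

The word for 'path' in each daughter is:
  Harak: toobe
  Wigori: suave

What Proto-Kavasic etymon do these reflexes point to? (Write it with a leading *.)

*tuabe

Position 3: Harak has o, Wigori has a. Wigori preserves a here (none of its changes turn any other segment into a), so the proto-segment is *a.
Position 2: Harak has o, Wigori has u. Wigori preserves u here (none of its changes turn any other segment into u), so the proto-segment is *u.
This points to *tuabe. Verify forward in each daughter:
Harak: *tuabe
  tuabe (rule 1 does not apply)
  tuabe → toabe   [vowel merger]
  toabe → toobe   [vowel merger]
  giving Harak toobe.
Wigori: *tuabe
  tuabe (rule 1 does not apply)
  tuabe → suabe   [unconditioned shift]
  suabe → suave   [intervocalic lenition]
  giving Wigori suave.
No other proto-form is consistent with every reflex, so the reconstruction is *tuabe.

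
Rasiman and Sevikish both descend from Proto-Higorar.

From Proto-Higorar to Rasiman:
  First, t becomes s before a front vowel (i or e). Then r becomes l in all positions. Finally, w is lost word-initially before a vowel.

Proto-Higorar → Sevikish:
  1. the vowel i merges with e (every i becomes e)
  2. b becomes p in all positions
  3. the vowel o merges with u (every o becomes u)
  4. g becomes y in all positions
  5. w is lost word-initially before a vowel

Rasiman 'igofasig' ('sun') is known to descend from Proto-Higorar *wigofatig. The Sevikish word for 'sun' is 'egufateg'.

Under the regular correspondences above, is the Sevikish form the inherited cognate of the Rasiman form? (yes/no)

no

Derive the expected Sevikish reflex of *wigofatig:
Sevikish: *wigofatig
  wigofatig → wegofateg   [vowel merger]
  wegofateg (rule 2 does not apply)
  wegofateg → wegufateg   [vowel merger]
  wegufateg → weyufatey   [unconditioned shift]
  weyufatey → eyufatey   [glide loss]
  giving Sevikish eyufatey.
The regular Sevikish reflex would be 'eyufatey', but the attested form is 'egufateg'. The correspondence is irregular, so they are not cognates (the Sevikish form has a different source).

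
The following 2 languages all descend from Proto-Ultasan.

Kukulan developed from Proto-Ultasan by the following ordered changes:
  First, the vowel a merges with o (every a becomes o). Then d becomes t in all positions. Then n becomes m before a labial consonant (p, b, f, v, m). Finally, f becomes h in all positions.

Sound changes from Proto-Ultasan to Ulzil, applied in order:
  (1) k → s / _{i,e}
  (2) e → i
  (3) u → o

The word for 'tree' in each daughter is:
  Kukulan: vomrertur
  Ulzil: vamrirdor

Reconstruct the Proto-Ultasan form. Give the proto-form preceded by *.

Position 2: Kukulan has o, Ulzil has a. Ulzil preserves a here (none of its changes turn any other segment into a), so the proto-segment is *a.
Position 8: Kukulan has u, Ulzil has o. Kukulan preserves u here (none of its changes turn any other segment into u), so the proto-segment is *u.
Position 5: Kukulan has e, Ulzil has i. Kukulan preserves e here (none of its changes turn any other segment into e), so the proto-segment is *e.
Verify the candidate proto-form against each daughter:
Kukulan: *vamrerdur > vomrerdur > vomrertur  (by vowel merger, unconditioned shift)
Ulzil: *vamrerdur
  vamrerdur (rule 1 does not apply)
  vamrerdur → vamrirdur   [vowel merger]
  vamrirdur → vamrirdor   [vowel merger]
  giving Ulzil vamrirdor.
Only *vamrerdur yields all of Kukulan vomrertur, Ulzil vamrirdor.

*vamrerdur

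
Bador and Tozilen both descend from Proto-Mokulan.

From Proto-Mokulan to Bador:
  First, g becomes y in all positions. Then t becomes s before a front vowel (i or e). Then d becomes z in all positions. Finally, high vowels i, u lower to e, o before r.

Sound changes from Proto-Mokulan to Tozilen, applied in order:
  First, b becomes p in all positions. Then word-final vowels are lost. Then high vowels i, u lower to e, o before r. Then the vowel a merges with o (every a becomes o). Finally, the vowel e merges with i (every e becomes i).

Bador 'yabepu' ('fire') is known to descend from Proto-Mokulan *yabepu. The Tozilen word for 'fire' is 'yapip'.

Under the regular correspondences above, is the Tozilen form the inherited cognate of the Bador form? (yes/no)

Derive the expected Tozilen reflex of *yabepu:
Tozilen: *yabepu > yapepu > yapep > yopep > yopip  (by unconditioned shift, apocope, vowel merger, vowel merger)
The regular Tozilen reflex would be 'yopip', but the attested form is 'yapip'. The correspondence is irregular, so they are not cognates (the Tozilen form has a different source).

no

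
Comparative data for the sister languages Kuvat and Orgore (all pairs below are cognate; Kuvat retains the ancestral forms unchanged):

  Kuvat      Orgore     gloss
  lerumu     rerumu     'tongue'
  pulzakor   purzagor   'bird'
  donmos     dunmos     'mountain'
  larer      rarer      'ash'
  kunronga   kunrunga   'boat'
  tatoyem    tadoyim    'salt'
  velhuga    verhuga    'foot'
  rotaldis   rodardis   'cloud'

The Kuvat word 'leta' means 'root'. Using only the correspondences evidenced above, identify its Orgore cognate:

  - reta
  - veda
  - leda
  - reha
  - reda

lerumu ~ rerumu — Kuvat l corresponds to Orgore r word-initially before a front vowel.
rotaldis ~ rodardis — Kuvat t corresponds to Orgore d between vowels (before a back vowel).
Applying these to Kuvat 'leta':
  leta → reta   (l→r word-initially before a front vowel)
  reta → reda   (t→d between vowels (before a back vowel))
So the Orgore cognate is 'reda'.

reda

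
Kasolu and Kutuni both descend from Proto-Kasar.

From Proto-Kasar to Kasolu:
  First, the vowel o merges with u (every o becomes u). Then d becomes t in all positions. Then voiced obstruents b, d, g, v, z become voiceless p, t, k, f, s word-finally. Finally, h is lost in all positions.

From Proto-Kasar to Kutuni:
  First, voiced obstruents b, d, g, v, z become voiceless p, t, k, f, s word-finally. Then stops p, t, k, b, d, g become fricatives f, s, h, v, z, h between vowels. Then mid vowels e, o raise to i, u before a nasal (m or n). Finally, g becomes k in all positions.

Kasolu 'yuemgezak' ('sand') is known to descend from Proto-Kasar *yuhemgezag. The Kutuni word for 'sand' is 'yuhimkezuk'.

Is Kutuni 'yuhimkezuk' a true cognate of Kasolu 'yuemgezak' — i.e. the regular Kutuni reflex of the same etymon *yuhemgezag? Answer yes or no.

no

Derive the expected Kutuni reflex of *yuhemgezag:
Kutuni: start from *yuhemgezag.
  rule 1 (final devoicing): yuhemgezag → yuhemgezak
  rule 2: no change — yuhemgezak
  rule 3 (pre-nasal raising): yuhemgezak → yuhimgezak
  rule 4 (unconditioned shift): yuhimgezak → yuhimkezak
  ⇒ Kutuni yuhimkezak
The regular Kutuni reflex would be 'yuhimkezak', but the attested form is 'yuhimkezuk'. The correspondence is irregular, so they are not cognates (the Kutuni form has a different source).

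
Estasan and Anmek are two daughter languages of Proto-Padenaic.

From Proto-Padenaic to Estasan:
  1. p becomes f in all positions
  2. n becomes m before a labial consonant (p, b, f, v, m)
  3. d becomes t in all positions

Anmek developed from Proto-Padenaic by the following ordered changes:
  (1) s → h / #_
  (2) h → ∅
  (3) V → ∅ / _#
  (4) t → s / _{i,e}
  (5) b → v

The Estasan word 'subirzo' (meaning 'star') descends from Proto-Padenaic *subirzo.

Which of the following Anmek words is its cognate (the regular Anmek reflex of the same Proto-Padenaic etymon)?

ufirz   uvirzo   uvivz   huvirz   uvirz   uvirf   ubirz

Anmek: *subirzo
  subirzo → hubirzo   [debuccalisation]
  hubirzo → ubirzo   [h-loss]
  ubirzo → ubirz   [apocope]
  ubirz (rule 4 does not apply)
  ubirz → uvirz   [unconditioned shift]
  giving Anmek uvirz.

uvirz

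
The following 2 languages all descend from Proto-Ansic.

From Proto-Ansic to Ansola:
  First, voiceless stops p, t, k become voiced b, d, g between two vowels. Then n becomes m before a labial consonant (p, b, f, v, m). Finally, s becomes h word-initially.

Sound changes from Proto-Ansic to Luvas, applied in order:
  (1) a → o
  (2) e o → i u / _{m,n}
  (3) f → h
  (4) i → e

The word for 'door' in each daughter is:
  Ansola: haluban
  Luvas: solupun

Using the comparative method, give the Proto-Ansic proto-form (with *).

Position 1: Ansola has h, Luvas has s. Luvas preserves s here (none of its changes turn any other segment into s), so the proto-segment is *s.
Position 5: Ansola has b, Luvas has p. Luvas preserves p here (none of its changes turn any other segment into p), so the proto-segment is *p.
Verify the candidate proto-form against each daughter:
Ansola: start from *salupan.
  rule 1 (intervocalic voicing): salupan → saluban
  rule 2: no change — saluban
  rule 3 (debuccalisation): saluban → haluban
  ⇒ Ansola haluban
Luvas: start from *salupan.
  rule 1 (vowel merger): salupan → solupon
  rule 2 (pre-nasal raising): solupon → solupun
  rule 3: no change — solupun
  rule 4: no change — solupun
  ⇒ Luvas solupun
No other proto-form is consistent with every reflex, so the reconstruction is *salupan.

*salupan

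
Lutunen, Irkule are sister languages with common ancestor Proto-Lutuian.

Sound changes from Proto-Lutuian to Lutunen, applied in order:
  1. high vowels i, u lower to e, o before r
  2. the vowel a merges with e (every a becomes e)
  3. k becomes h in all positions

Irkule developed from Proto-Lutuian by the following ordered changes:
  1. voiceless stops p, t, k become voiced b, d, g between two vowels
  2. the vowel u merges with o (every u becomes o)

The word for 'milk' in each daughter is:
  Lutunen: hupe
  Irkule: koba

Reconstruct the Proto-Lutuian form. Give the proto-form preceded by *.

Position 2: Lutunen has u, Irkule has o. Lutunen preserves u here (none of its changes turn any other segment into u), so the proto-segment is *u.
Position 3: Lutunen has p, Irkule has b. Lutunen preserves p here (none of its changes turn any other segment into p), so the proto-segment is *p.
Continuing position by position gives *kupa; check it forward:
Lutunen: *kupa > kupe > hupe  (by vowel merger, unconditioned shift)
Irkule: *kupa > kuba > koba  (by intervocalic voicing, vowel merger)
Only *kupa yields all of Lutunen hupe, Irkule koba.

*kupa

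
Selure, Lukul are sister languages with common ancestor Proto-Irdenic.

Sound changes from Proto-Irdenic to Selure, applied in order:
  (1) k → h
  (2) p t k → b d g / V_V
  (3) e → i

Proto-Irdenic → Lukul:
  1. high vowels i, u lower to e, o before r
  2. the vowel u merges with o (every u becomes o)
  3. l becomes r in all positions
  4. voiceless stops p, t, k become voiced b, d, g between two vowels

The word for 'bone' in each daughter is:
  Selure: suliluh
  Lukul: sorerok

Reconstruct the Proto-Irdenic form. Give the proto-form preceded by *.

*suleluk

Position 7: Selure has h, Lukul has k. Lukul preserves k here (none of its changes turn any other segment into k), so the proto-segment is *k.
Position 5: Selure has l, Lukul has r. Selure preserves l here (none of its changes turn any other segment into l), so the proto-segment is *l.
Verify the candidate proto-form against each daughter:
Selure: start from *suleluk.
  rule 1 (unconditioned shift): suleluk → suleluh
  rule 2: no change — suleluh
  rule 3 (vowel merger): suleluh → suliluh
  ⇒ Selure suliluh
Lukul: start from *suleluk.
  rule 1: no change — suleluk
  rule 2 (vowel merger): suleluk → solelok
  rule 3 (unconditioned shift): solelok → sorerok
  rule 4: no change — sorerok
  ⇒ Lukul sorerok
Only *suleluk yields all of Selure suliluh, Lukul sorerok.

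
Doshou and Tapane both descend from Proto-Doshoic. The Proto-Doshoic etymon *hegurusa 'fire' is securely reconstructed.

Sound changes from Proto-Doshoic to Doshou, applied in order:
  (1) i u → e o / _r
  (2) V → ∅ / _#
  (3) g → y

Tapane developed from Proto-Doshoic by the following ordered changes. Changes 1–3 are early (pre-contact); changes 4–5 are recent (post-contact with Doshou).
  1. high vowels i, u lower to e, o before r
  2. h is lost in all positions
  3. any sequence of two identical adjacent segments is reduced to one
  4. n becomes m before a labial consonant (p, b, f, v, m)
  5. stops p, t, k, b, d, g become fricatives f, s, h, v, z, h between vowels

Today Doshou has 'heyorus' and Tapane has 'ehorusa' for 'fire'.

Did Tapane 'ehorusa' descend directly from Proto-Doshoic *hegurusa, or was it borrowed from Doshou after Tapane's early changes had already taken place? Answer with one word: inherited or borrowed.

inherited

If inherited, *hegurusa would pass through all of Tapane's changes:
Tapane: start from *hegurusa.
  rule 1 (pre-rhotic lowering): hegurusa → hegorusa
  rule 2 (h-loss): hegorusa → egorusa
  rule 3: no change — egorusa
  rule 4: no change — egorusa
  rule 5 (intervocalic lenition): egorusa → ehorusa
  ⇒ Tapane ehorusa
If borrowed from Doshou 'heyorus' after the early changes, it would undergo only the recent ones:
  rule 4 (nasal place assimilation): no change (heyorus)
  rule 5 (intervocalic lenition): no change (heyorus)
  ⇒ as a loan: heyorus
Tapane 'ehorusa' matches the inherited outcome exactly, so it is an inherited cognate, not a loan.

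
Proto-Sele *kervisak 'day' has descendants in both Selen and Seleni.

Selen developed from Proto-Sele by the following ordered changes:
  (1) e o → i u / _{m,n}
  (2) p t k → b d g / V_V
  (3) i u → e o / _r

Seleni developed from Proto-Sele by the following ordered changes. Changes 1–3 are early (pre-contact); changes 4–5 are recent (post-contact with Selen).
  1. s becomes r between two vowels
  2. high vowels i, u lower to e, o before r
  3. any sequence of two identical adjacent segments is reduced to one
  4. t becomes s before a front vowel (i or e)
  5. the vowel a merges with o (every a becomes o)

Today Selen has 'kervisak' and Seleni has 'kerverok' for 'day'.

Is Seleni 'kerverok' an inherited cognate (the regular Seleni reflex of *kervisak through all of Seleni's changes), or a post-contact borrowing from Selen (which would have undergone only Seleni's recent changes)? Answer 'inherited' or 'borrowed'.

inherited

If inherited, *kervisak would pass through all of Seleni's changes:
Seleni: start from *kervisak.
  rule 1 (rhotacism): kervisak → kervirak
  rule 2 (pre-rhotic lowering): kervirak → kerverak
  rule 3: no change — kerverak
  rule 4: no change — kerverak
  rule 5 (vowel merger): kerverak → kerverok
  ⇒ Seleni kerverok
If borrowed from Selen 'kervisak' after the early changes, it would undergo only the recent ones:
  rule 4 (palatalisation): no change (kervisak)
  rule 5 (vowel merger): kervisak → kervisok
  ⇒ as a loan: kervisok
Seleni 'kerverok' matches the inherited outcome exactly, so it is an inherited cognate, not a loan.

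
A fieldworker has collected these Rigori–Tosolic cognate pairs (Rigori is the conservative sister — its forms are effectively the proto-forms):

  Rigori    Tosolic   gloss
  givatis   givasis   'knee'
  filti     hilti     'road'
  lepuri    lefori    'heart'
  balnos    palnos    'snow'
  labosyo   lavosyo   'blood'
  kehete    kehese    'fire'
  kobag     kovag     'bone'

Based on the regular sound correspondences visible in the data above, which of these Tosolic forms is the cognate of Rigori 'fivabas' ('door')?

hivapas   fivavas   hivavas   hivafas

hivavas

filti ~ hilti — Rigori f corresponds to Tosolic h word-initially before a front vowel.
kobag ~ kovag — Rigori b corresponds to Tosolic v between vowels (before a back vowel).
Applying these to Rigori 'fivabas':
  fivabas → hivabas   (f→h word-initially before a front vowel)
  hivabas → hivavas   (b→v between vowels (before a back vowel))
So the Tosolic cognate is 'hivavas'.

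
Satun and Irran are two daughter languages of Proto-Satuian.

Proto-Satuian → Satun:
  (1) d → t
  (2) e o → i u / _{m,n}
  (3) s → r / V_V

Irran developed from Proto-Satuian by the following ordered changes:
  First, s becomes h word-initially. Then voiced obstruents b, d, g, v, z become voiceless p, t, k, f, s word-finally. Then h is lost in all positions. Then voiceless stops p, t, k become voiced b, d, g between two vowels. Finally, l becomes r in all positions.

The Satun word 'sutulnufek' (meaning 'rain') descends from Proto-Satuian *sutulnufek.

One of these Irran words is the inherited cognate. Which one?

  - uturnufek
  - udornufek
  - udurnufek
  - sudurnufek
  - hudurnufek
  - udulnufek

Irran: *sutulnufek > hutulnufek > utulnufek > udulnufek > udurnufek  (by debuccalisation, h-loss, intervocalic voicing, unconditioned shift)
Only 'udurnufek' matches the regular Irran development of *sutulnufek.

udurnufek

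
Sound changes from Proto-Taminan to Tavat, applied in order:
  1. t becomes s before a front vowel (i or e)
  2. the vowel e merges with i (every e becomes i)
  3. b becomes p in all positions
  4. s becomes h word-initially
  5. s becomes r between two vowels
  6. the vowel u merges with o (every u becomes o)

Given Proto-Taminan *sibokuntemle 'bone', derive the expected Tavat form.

hipokonsimli

Tavat: *sibokuntemle > sibokunsemle > sibokunsimli > sipokunsimli > hipokunsimli > hipokonsimli  (by palatalisation, vowel merger, unconditioned shift, debuccalisation, vowel merger)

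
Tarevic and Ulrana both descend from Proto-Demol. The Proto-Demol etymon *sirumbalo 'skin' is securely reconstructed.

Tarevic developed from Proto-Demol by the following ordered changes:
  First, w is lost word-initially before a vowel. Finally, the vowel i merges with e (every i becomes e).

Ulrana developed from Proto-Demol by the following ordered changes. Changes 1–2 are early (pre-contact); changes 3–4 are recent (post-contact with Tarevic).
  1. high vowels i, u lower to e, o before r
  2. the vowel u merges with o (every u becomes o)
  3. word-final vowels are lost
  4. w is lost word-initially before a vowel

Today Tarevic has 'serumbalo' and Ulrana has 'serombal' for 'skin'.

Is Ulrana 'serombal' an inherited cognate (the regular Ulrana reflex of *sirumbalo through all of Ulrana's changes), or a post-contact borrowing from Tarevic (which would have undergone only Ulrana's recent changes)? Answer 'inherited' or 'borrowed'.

If inherited, *sirumbalo would pass through all of Ulrana's changes:
Ulrana: *sirumbalo
  sirumbalo → serumbalo   [pre-rhotic lowering]
  serumbalo → serombalo   [vowel merger]
  serombalo → serombal   [apocope]
  serombal (rule 4 does not apply)
  giving Ulrana serombal.
If borrowed from Tarevic 'serumbalo' after the early changes, it would undergo only the recent ones:
  rule 3 (apocope): serumbalo → serumbal
  rule 4 (glide loss): no change (serumbal)
  ⇒ as a loan: serumbal
Ulrana 'serombal' matches the inherited outcome exactly, so it is an inherited cognate, not a loan.

inherited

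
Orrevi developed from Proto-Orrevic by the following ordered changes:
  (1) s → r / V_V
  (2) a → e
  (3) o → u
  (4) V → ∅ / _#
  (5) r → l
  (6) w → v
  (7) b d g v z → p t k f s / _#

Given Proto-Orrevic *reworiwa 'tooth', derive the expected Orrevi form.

Orrevi: start from *reworiwa.
  rule 1: no change — reworiwa
  rule 2 (vowel merger): reworiwa → reworiwe
  rule 3 (vowel merger): reworiwe → rewuriwe
  rule 4 (apocope): rewuriwe → rewuriw
  rule 5 (unconditioned shift): rewuriw → lewuliw
  rule 6 (unconditioned shift): lewuliw → levuliv
  rule 7 (final devoicing): levuliv → levulif
  ⇒ Orrevi levulif

levulif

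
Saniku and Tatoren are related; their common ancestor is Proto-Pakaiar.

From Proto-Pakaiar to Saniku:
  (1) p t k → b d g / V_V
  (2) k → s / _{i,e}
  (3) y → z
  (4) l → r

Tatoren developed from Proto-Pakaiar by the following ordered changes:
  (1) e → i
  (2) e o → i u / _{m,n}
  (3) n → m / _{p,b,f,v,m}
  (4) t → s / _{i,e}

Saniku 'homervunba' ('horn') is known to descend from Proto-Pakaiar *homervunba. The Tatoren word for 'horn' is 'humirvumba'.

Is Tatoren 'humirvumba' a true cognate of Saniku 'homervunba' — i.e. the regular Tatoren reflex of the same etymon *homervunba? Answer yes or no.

yes

Derive the expected Tatoren reflex of *homervunba:
Tatoren: *homervunba > homirvunba > humirvunba > humirvumba  (by vowel merger, pre-nasal raising, nasal place assimilation)
Tatoren 'humirvumba' matches the regular reflex exactly, so the pair is cognate.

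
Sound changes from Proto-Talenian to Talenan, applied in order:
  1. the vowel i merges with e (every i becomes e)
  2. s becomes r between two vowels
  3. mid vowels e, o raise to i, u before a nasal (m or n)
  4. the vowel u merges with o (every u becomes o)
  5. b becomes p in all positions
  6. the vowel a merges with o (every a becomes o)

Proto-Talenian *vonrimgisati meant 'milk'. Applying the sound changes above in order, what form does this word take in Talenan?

vonrimgerote

Talenan: *vonrimgisati
  vonrimgisati → vonremgesate   [vowel merger]
  vonremgesate → vonremgerate   [rhotacism]
  vonremgerate → vunrimgerate   [pre-nasal raising]
  vunrimgerate → vonrimgerate   [vowel merger]
  vonrimgerate (rule 5 does not apply)
  vonrimgerate → vonrimgerote   [vowel merger]
  giving Talenan vonrimgerote.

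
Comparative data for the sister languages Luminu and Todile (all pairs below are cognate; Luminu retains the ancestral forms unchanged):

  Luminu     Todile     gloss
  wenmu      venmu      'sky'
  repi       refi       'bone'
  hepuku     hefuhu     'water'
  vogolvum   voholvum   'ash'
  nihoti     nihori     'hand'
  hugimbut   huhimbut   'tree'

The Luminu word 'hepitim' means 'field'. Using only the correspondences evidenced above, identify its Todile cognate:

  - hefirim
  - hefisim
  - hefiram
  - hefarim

repi ~ refi — Luminu p corresponds to Todile f between vowels (before a front vowel).
nihoti ~ nihori — Luminu t corresponds to Todile r between vowels (before a front vowel).
Applying these to Luminu 'hepitim':
  hepitim → hefitim   (p→f between vowels (before a front vowel))
  hefitim → hefirim   (t→r between vowels (before a front vowel))
So the Todile cognate is 'hefirim'.

hefirim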